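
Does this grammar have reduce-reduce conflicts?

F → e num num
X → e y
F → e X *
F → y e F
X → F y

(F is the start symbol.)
A reduce-reduce conflict occurs when an LR(0) state has two complete items [A → α .] and [B → β .] — both call for a reduction, and with no lookahead the parser cannot choose between them.

Augment with F' → F and build the canonical LR(0) collection (I0 = CLOSURE({[F' → . F]}), then GOTO on every symbol after a dot until no new states appear). It has 14 states:
  I0: { [F → . e X *], [F → . e num num], [F → . y e F], [F' → . F] }  — shift
  I1: { [F' → F .] }  — accept
  I2: { [F → . e X *], [F → . e num num], [F → . y e F], [F → e . X *], [F → e . num num], [X → . F y], [X → . e y] }  — shift
  I3: { [F → y . e F] }  — shift
  I4: { [F → . e X *], [F → . e num num], [F → . y e F], [F → y e . F] }  — shift
  I5: { [F → y e F .] }  — reduce
  I6: { [X → F . y] }  — shift
  I7: { [F → e X . *] }  — shift
  I8: { [F → . e X *], [F → . e num num], [F → . y e F], [F → e . X *], [F → e . num num], [X → . F y], [X → . e y], [X → e . y] }  — shift
  I9: { [F → e num . num] }  — shift
  I10: { [F → e num num .] }  — reduce
  I11: { [F → y . e F], [X → e y .] }  — shift, reduce
  I12: { [F → e X * .] }  — reduce
  I13: { [X → F y .] }  — reduce

No state contains more than one complete item.

Answer: No reduce-reduce conflicts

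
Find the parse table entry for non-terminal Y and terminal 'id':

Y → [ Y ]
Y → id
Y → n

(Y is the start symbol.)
Y → id

To find M[Y, 'id'], we find productions for Y where 'id' is in the predict set (PREDICT(N → α) = (FIRST(α) \ {ε}) ∪ (FOLLOW(N) if α ⇒* ε)).

Y → [ Y ]: PREDICT = { '[' }
Y → id: PREDICT = { 'id' }
  'id' is in predict set, so this production goes in M[Y, 'id']
Y → n: PREDICT = { 'n' }

M[Y, 'id'] = Y → id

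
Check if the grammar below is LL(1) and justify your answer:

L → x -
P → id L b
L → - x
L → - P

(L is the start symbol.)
No. Predict set conflict for L: { '-' }

A grammar is LL(1) if for each non-terminal N with multiple productions, the predict sets of those productions are pairwise disjoint, where PREDICT(N → α) = (FIRST(α) \ {ε}) ∪ (FOLLOW(N) if α ⇒* ε).

For L:
  PREDICT(L → x '-') = { 'x' }
  PREDICT(L → '-' x) = { '-' }
  PREDICT(L → '-' P) = { '-' }
P has a single production, so nothing to check there.

Conflict found: Predict set conflict for L: { '-' }
The grammar is NOT LL(1).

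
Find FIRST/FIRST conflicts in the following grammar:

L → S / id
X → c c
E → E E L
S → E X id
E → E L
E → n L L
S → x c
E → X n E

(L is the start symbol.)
Yes. E → E E L / E → E L on { 'c', 'n' }; E → E E L / E → n L L on { 'n' }; E → E E L / E → X n E on { 'c' }; E → E L / E → n L L on { 'n' }; E → E L / E → X n E on { 'c' }

A FIRST/FIRST conflict occurs when two productions N → α and N → β for the same non-terminal have FIRST(α) ∩ FIRST(β) ≠ ∅ (with ε ∈ FIRST of a nullable right-hand side, so two nullable alternatives also conflict).

FIRST sets of the non-terminals at (or reachable through a nullable prefix from) the front of some alternative:
  FIRST(E) = { 'c', 'n' }
  FIRST(X) = { 'c' }

Productions for E:
  E → E E L: FIRST = { 'c', 'n' }
  E → E L: FIRST = { 'c', 'n' }
  E → n L L: FIRST = { 'n' }
  E → X n E: FIRST = { 'c' }
Productions for S:
  S → E X id: FIRST = { 'c', 'n' }
  S → x c: FIRST = { 'x' }
L, X have only one production, so no FIRST/FIRST conflict is possible there.

Conflict for E: E → E E L and E → E L
  Overlap: { 'c', 'n' }
Conflict for E: E → E E L and E → n L L
  Overlap: { 'n' }
Conflict for E: E → E E L and E → X n E
  Overlap: { 'c' }
Conflict for E: E → E L and E → n L L
  Overlap: { 'n' }
Conflict for E: E → E L and E → X n E
  Overlap: { 'c' }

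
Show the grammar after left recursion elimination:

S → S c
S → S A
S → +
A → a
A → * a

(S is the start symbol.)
S is directly left-recursive. The standard transformation for
  A → A α₁ | ... | A α_m | β₁ | ... | β_n
is
  A  → β₁ A' | ... | β_n A'
  A' → α₁ A' | ... | α_m A' | ε

S → + becomes S → + S'
S → S c becomes S' → c S'
S → S A becomes S' → A S'
Add S' → ε

Productions for other non-terminals are unchanged:
  A → a
  A → * a

Resulting grammar:
S → + S'
S' → c S'
S' → A S'
S' → ε
A → a
A → * a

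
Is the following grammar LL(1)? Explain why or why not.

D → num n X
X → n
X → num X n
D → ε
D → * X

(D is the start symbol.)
Yes, the grammar is LL(1).

Relevant sets:
  FOLLOW(D) = { $ }

For D:
  PREDICT(D → num n X) = { 'num' }
  PREDICT(D → ε) = { $ }
  PREDICT(D → '*' X) = { '*' }
For X:
  PREDICT(X → n) = { 'n' }
  PREDICT(X → num X n) = { 'num' }

All predict sets are disjoint. The grammar IS LL(1).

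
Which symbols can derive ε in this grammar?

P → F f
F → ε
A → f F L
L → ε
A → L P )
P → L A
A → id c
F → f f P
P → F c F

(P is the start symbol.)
A non-terminal is nullable if it can derive ε (the empty string): either it has an ε-production, or it has a production whose right-hand side consists entirely of nullable non-terminals.

ε-productions: F → ε, L → ε
So F, L are immediately nullable.
No further non-terminal can be added: every production for the remaining non-terminals contains a terminal or a non-nullable non-terminal.
Nullable = { 'F', 'L' }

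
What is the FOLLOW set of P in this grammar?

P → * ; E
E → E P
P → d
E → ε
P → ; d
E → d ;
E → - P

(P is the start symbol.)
{ $, '*', ';', 'd' }

To compute FOLLOW(P), find every occurrence of P on a right-hand side N → α P β: add FIRST(β) \ {ε}, and if β is empty or nullable also add FOLLOW(N). Iterate to a fixed point.

P is the start symbol, so $ ∈ FOLLOW(P).
In E → E P: P is at the end, add FOLLOW(E)
In E → - P: P is at the end, add FOLLOW(E)

The FOLLOW sets referred to above (computed the same way, to a fixed point):
  FOLLOW(E) = { $, '*', ';', 'd' }

Taking the union: FOLLOW(P) = { $, '*', ';', 'd' }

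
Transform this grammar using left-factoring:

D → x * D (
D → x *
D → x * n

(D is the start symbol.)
Left-factoring transforms A → αβ₁ | αβ₂ into A → αA' and A' → β₁ | β₂
(α is the longest common prefix among the alternatives). Repeat until
no nonterminal has two alternatives with a common prefix.

Round 1: D has alternatives sharing prefix 'x *'. Introduce D': D → x * D'
  Add: D' → D (
  Add: D' → ε
  Add: D' → n

No remaining common prefixes — done.

Resulting grammar:
D → x * D'
D' → D (
D' → ε
D' → n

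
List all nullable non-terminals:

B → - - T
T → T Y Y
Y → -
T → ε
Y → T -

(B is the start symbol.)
ε-productions: T → ε
So T is immediately nullable.
No further non-terminal can be added: every production for the remaining non-terminals contains a terminal or a non-nullable non-terminal.
Nullable = { 'T' }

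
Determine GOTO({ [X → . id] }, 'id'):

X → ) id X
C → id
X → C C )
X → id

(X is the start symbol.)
GOTO(I, 'id') = CLOSURE({ [A → αX.β] : [A → α.Xβ] ∈ I, X = 'id' })

Items with dot before 'id', with the dot advanced:
  [X → . id] → [X → id .]
Closure adds nothing (no advanced item has the dot before a non-terminal).

GOTO = { [X → id .] }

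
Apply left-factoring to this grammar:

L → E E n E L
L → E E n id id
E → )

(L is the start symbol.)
L → E E n L'
L' → E L
L' → id id
E → )

Left-factoring transforms A → αβ₁ | αβ₂ into A → αA' and A' → β₁ | β₂
(α is the longest common prefix among the alternatives). Repeat until
no nonterminal has two alternatives with a common prefix.

Round 1: L has alternatives sharing prefix 'E E n'. Introduce L': L → E E n L'
  Add: L' → E L
  Add: L' → id id

No remaining common prefixes — done.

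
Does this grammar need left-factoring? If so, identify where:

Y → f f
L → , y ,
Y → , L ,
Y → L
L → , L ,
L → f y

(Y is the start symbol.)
Yes, L has productions with common prefix ','

Left-factoring is needed when two productions for the same non-terminal
share a common prefix on the right-hand side.

Productions for Y:
  Y → f f
  Y → , L ,
  Y → L
Productions for L:
  L → , y ,
  L → , L ,
  L → f y

Found common prefix ',' in productions for L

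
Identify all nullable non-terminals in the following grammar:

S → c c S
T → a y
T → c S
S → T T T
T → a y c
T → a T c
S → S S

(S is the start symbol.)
None

A non-terminal is nullable if it can derive ε (the empty string): either it has an ε-production, or it has a production whose right-hand side consists entirely of nullable non-terminals.

There are no ε-productions, so no non-terminal can derive ε.
No non-terminals are nullable.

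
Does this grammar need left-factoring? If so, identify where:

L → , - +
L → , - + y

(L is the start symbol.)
Yes, L has productions with common prefix ', - +'

Left-factoring is needed when two productions for the same non-terminal
share a common prefix on the right-hand side.

Productions for L:
  L → , - +
  L → , - + y

Found common prefix ', - +' in productions for L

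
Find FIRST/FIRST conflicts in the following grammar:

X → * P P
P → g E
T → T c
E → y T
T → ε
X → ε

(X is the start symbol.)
FIRST sets of the non-terminals at (or reachable through a nullable prefix from) the front of some alternative:
  FIRST(T) = { 'c', ε }

Productions for X:
  X → * P P: FIRST = { '*' }
  X → ε: FIRST = { ε }
Productions for T:
  T → T c: FIRST = { 'c' }
  T → ε: FIRST = { ε }
P, E have only one production, so no FIRST/FIRST conflict is possible there.

All alternatives of each non-terminal have pairwise disjoint FIRST sets.

Answer: No FIRST/FIRST conflicts.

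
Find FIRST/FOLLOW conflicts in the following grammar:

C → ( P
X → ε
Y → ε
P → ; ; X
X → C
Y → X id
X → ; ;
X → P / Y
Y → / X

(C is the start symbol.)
A FIRST/FOLLOW conflict occurs when a non-terminal N has a nullable alternative N → β (β ⇒* ε) and another alternative N → α with FIRST(α) ∩ FOLLOW(N) ≠ ∅: on such a lookahead the parser cannot decide between expanding α and letting N vanish via β.

Nullable non-terminals: X, Y.
FIRST sets used below: FIRST(C) = { '(' }, FIRST(P) = { ';' }, FIRST(X) = { '(', ';', ε }

X: nullable alternative(s) X → ε; FOLLOW(X) = { $, '/', 'id' }
  X → ε: FIRST \ {ε} = { } — this is the only nullable alternative, skip
  X → C: FIRST \ {ε} = { '(' } — disjoint from FOLLOW(X)
  X → ; ;: FIRST \ {ε} = { ';' } — disjoint from FOLLOW(X)
  X → P / Y: FIRST \ {ε} = { ';' } — disjoint from FOLLOW(X)

Y: nullable alternative(s) Y → ε; FOLLOW(Y) = { $, '/', 'id' }
  Y → ε: FIRST \ {ε} = { } — this is the only nullable alternative, skip
  Y → X id: FIRST \ {ε} = { '(', ';', 'id' } — overlaps FOLLOW(Y) on { 'id' }: CONFLICT
  Y → / X: FIRST \ {ε} = { '/' } — overlaps FOLLOW(Y) on { '/' }: CONFLICT

C, P have no nullable alternative, so no FIRST/FOLLOW check is needed there.

So the grammar has 2 FIRST/FOLLOW conflicts (marked CONFLICT above).

Answer: Yes. Y → X id with FOLLOW(Y) on { 'id' }; Y → '/' X with FOLLOW(Y) on { '/' }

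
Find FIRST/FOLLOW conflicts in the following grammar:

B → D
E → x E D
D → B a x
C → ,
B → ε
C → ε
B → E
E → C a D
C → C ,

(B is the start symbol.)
Yes. B → D with FOLLOW(B) on { 'a' }; B → E with FOLLOW(B) on { 'a' }; C → ',' with FOLLOW(C) on { ',' }; C → C ',' with FOLLOW(C) on { ',' }

A FIRST/FOLLOW conflict occurs when a non-terminal N has a nullable alternative N → β (β ⇒* ε) and another alternative N → α with FIRST(α) ∩ FOLLOW(N) ≠ ∅: on such a lookahead the parser cannot decide between expanding α and letting N vanish via β.

Nullable non-terminals: B, C.
FIRST sets used below: FIRST(D) = { ',', 'a', 'x' }, FIRST(E) = { ',', 'a', 'x' }, FIRST(C) = { ',', ε }

B: nullable alternative(s) B → ε; FOLLOW(B) = { $, 'a' }
  B → D: FIRST \ {ε} = { ',', 'a', 'x' } — overlaps FOLLOW(B) on { 'a' }: CONFLICT
  B → ε: FIRST \ {ε} = { } — this is the only nullable alternative, skip
  B → E: FIRST \ {ε} = { ',', 'a', 'x' } — overlaps FOLLOW(B) on { 'a' }: CONFLICT

C: nullable alternative(s) C → ε; FOLLOW(C) = { ',', 'a' }
  C → ,: FIRST \ {ε} = { ',' } — overlaps FOLLOW(C) on { ',' }: CONFLICT
  C → ε: FIRST \ {ε} = { } — this is the only nullable alternative, skip
  C → C ,: FIRST \ {ε} = { ',' } — overlaps FOLLOW(C) on { ',' }: CONFLICT

D, E have no nullable alternative, so no FIRST/FOLLOW check is needed there.

So the grammar has 4 FIRST/FOLLOW conflicts (marked CONFLICT above).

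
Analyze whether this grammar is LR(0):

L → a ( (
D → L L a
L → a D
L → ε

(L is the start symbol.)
A grammar is LR(0) if no state in the canonical LR(0) collection has:
  - both a shift item (dot before a terminal) and a complete item (shift-reduce conflict), or
  - two or more complete items (reduce-reduce conflict; the accept item [L' → L .] counts as a complete item here).

Augment with L' → L and build the canonical LR(0) collection (I0 = CLOSURE({[L' → . L]}), then GOTO on every symbol after a dot until no new states appear). It has 9 states:
  I0: { [L → . a ( (], [L → . a D], [L → .], [L' → . L] }  — shift, reduce
  I1: { [L' → L .] }  — accept
  I2: { [D → . L L a], [L → . a ( (], [L → . a D], [L → .], [L → a . ( (], [L → a . D] }  — shift, reduce
  I3: { [L → a ( . (] }  — shift
  I4: { [L → a D .] }  — reduce
  I5: { [D → L . L a], [L → . a ( (], [L → . a D], [L → .] }  — shift, reduce
  I6: { [D → L L . a] }  — shift
  I7: { [D → L L a .] }  — reduce
  I8: { [L → a ( ( .] }  — reduce

Conflict in state I0:
  Shift-reduce conflict between [L → .] and [L → . a ( (]
So the grammar is NOT LR(0).

Answer: No. Shift-reduce conflict between [L → .] and [L → . a ( (]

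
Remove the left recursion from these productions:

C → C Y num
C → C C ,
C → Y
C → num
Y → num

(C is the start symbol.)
C → Y C'
C → num C'
C' → Y num C'
C' → C , C'
C' → ε
Y → num

C is directly left-recursive. The standard transformation for
  A → A α₁ | ... | A α_m | β₁ | ... | β_n
is
  A  → β₁ A' | ... | β_n A'
  A' → α₁ A' | ... | α_m A' | ε

C → Y becomes C → Y C'
C → num becomes C → num C'
C → C Y num becomes C' → Y num C'
C → C C , becomes C' → C , C'
Add C' → ε

Productions for other non-terminals are unchanged:
  Y → num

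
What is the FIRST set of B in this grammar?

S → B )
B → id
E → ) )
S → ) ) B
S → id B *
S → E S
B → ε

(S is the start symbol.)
{ 'id', ε }

To compute FIRST(B), examine every production with B on the left-hand side, reading each right-hand side left to right until a non-nullable symbol is reached.

From B → id:
  - id is a terminal: add 'id' and stop
From B → ε:
  - ε-production, so ε ∈ FIRST(B)

Collecting: FIRST(B) = { 'id', ε }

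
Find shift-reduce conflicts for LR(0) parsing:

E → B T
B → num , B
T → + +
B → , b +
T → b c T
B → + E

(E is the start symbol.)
Augment with E' → E and build the canonical LR(0) collection (I0 = CLOSURE({[E' → . E]}), then GOTO on every symbol after a dot until no new states appear). It has 17 states:
  I0: { [B → . + E], [B → . , b +], [B → . num , B], [E → . B T], [E' → . E] }  — shift
  I1: { [B → + . E], [B → . + E], [B → . , b +], [B → . num , B], [E → . B T] }  — shift
  I2: { [B → , . b +] }  — shift
  I3: { [E → B . T], [T → . + +], [T → . b c T] }  — shift
  I4: { [E' → E .] }  — accept
  I5: { [B → num . , B] }  — shift
  I6: { [B → . + E], [B → . , b +], [B → . num , B], [B → num , . B] }  — shift
  I7: { [B → num , B .] }  — reduce
  I8: { [T → + . +] }  — shift
  I9: { [E → B T .] }  — reduce
  I10: { [T → b . c T] }  — shift
  I11: { [T → . + +], [T → . b c T], [T → b c . T] }  — shift
  I12: { [T → b c T .] }  — reduce
  I13: { [T → + + .] }  — reduce
  I14: { [B → , b . +] }  — shift
  I15: { [B → , b + .] }  — reduce
  I16: { [B → + E .] }  — reduce

No state contains both a complete item and a shift item.

Answer: No shift-reduce conflicts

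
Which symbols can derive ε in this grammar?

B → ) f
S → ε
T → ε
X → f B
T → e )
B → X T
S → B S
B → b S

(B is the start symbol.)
ε-productions: S → ε, T → ε
So S, T are immediately nullable.
No further non-terminal can be added: every production for the remaining non-terminals contains a terminal or a non-nullable non-terminal.
Nullable = { 'S', 'T' }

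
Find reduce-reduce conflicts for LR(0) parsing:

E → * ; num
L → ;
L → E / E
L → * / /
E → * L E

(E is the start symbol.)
No reduce-reduce conflicts

A reduce-reduce conflict occurs when an LR(0) state has two complete items [A → α .] and [B → β .] — both call for a reduction, and with no lookahead the parser cannot choose between them.

Augment with E' → E and build the canonical LR(0) collection (I0 = CLOSURE({[E' → . E]}), then GOTO on every symbol after a dot until no new states appear). It has 13 states:
  I0: { [E → . * ; num], [E → . * L E], [E' → . E] }  — shift
  I1: { [E → * . ; num], [E → * . L E], [E → . * ; num], [E → . * L E], [L → . * / /], [L → . ;], [L → . E / E] }  — shift
  I2: { [E' → E .] }  — accept
  I3: { [E → * . ; num], [E → * . L E], [E → . * ; num], [E → . * L E], [L → * . / /], [L → . * / /], [L → . ;], [L → . E / E] }  — shift
  I4: { [E → * ; . num], [L → ; .] }  — shift, reduce
  I5: { [L → E . / E] }  — shift
  I6: { [E → * L . E], [E → . * ; num], [E → . * L E] }  — shift
  I7: { [E → * L E .] }  — reduce
  I8: { [E → . * ; num], [E → . * L E], [L → E / . E] }  — shift
  I9: { [L → E / E .] }  — reduce
  I10: { [E → * ; num .] }  — reduce
  I11: { [L → * / . /] }  — shift
  I12: { [L → * / / .] }  — reduce

No state contains more than one complete item.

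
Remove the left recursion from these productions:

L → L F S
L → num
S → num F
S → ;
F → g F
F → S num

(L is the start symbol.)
L → num L'
L' → F S L'
L' → ε
S → num F
S → ;
F → g F
F → S num

L is directly left-recursive. The standard transformation for
  A → A α₁ | ... | A α_m | β₁ | ... | β_n
is
  A  → β₁ A' | ... | β_n A'
  A' → α₁ A' | ... | α_m A' | ε

L → num becomes L → num L'
L → L F S becomes L' → F S L'
Add L' → ε

Productions for other non-terminals are unchanged:
  S → num F
  S → ;
  F → g F
  F → S num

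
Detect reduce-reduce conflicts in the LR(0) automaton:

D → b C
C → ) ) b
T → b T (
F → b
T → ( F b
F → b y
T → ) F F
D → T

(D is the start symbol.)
A reduce-reduce conflict occurs when an LR(0) state has two complete items [A → α .] and [B → β .] — both call for a reduction, and with no lookahead the parser cannot choose between them.

Augment with D' → D and build the canonical LR(0) collection (I0 = CLOSURE({[D' → . D]}), then GOTO on every symbol after a dot until no new states appear). It has 19 states:
  I0: { [D → . T], [D → . b C], [D' → . D], [T → . ( F b], [T → . ) F F], [T → . b T (] }  — shift
  I1: { [F → . b y], [F → . b], [T → ( . F b] }  — shift
  I2: { [F → . b y], [F → . b], [T → ) . F F] }  — shift
  I3: { [D' → D .] }  — accept
  I4: { [D → T .] }  — reduce
  I5: { [C → . ) ) b], [D → b . C], [T → . ( F b], [T → . ) F F], [T → . b T (], [T → b . T (] }  — shift
  I6: { [C → ) . ) b], [F → . b y], [F → . b], [T → ) . F F] }  — shift
  I7: { [D → b C .] }  — reduce
  I8: { [T → b T . (] }  — shift
  I9: { [T → . ( F b], [T → . ) F F], [T → . b T (], [T → b . T (] }  — shift
  I10: { [T → b T ( .] }  — reduce
  I11: { [C → ) ) . b] }  — shift
  I12: { [F → . b y], [F → . b], [T → ) F . F] }  — shift
  I13: { [F → b . y], [F → b .] }  — shift, reduce
  I14: { [F → b y .] }  — reduce
  I15: { [T → ) F F .] }  — reduce
  I16: { [C → ) ) b .] }  — reduce
  I17: { [T → ( F . b] }  — shift
  I18: { [T → ( F b .] }  — reduce

No state contains more than one complete item.

Answer: No reduce-reduce conflicts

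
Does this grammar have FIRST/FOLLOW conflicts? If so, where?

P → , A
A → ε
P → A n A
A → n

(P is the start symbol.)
A FIRST/FOLLOW conflict occurs when a non-terminal N has a nullable alternative N → β (β ⇒* ε) and another alternative N → α with FIRST(α) ∩ FOLLOW(N) ≠ ∅: on such a lookahead the parser cannot decide between expanding α and letting N vanish via β.

Nullable non-terminals: A.

A: nullable alternative(s) A → ε; FOLLOW(A) = { $, 'n' }
  A → ε: FIRST \ {ε} = { } — this is the only nullable alternative, skip
  A → n: FIRST \ {ε} = { 'n' } — overlaps FOLLOW(A) on { 'n' }: CONFLICT

P has no nullable alternative, so no FIRST/FOLLOW check is needed there.

So the grammar has 1 FIRST/FOLLOW conflict (marked CONFLICT above).

Answer: Yes. A → n with FOLLOW(A) on { 'n' }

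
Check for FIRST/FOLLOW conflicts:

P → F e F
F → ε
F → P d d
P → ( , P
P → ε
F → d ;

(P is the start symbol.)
A FIRST/FOLLOW conflict occurs when a non-terminal N has a nullable alternative N → β (β ⇒* ε) and another alternative N → α with FIRST(α) ∩ FOLLOW(N) ≠ ∅: on such a lookahead the parser cannot decide between expanding α and letting N vanish via β.

Nullable non-terminals: F, P.
FIRST sets used below: FIRST(P) = { '(', 'd', 'e', ε }, FIRST(F) = { '(', 'd', 'e', ε }

F: nullable alternative(s) F → ε; FOLLOW(F) = { $, 'd', 'e' }
  F → ε: FIRST \ {ε} = { } — this is the only nullable alternative, skip
  F → P d d: FIRST \ {ε} = { '(', 'd', 'e' } — overlaps FOLLOW(F) on { 'd', 'e' }: CONFLICT
  F → d ;: FIRST \ {ε} = { 'd' } — overlaps FOLLOW(F) on { 'd' }: CONFLICT

P: nullable alternative(s) P → ε; FOLLOW(P) = { $, 'd' }
  P → F e F: FIRST \ {ε} = { '(', 'd', 'e' } — overlaps FOLLOW(P) on { 'd' }: CONFLICT
  P → ( , P: FIRST \ {ε} = { '(' } — disjoint from FOLLOW(P)
  P → ε: FIRST \ {ε} = { } — this is the only nullable alternative, skip

So the grammar has 3 FIRST/FOLLOW conflicts (marked CONFLICT above).

Answer: Yes. P → F e F with FOLLOW(P) on { 'd' }; F → P d d with FOLLOW(F) on { 'd', 'e' }; F → d ';' with FOLLOW(F) on { 'd' }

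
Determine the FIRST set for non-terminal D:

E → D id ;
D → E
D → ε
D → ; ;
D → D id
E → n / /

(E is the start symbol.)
To compute FIRST(D), examine every production with D on the left-hand side, reading each right-hand side left to right until a non-nullable symbol is reached.

FIRST sets of the other non-terminals involved (by the same procedure, iterated to a fixed point):
  FIRST(E) = { ';', 'id', 'n' }

From D → E:
  - E is a non-terminal: add FIRST(E) \ {ε} = { ';', 'id', 'n' }
    E is not nullable, so stop
From D → ε:
  - ε-production, so ε ∈ FIRST(D)
From D → ; ;:
  - ';' is a terminal: add ';' and stop
From D → D id:
  - D is the symbol being defined: contributes nothing new
    D is nullable, so continue to the next symbol
  - id is a terminal: add 'id' and stop

Collecting: FIRST(D) = { ';', 'id', 'n', ε }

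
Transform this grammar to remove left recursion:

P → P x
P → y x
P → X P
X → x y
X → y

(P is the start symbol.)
P → y x P'
P → X P P'
P' → x P'
P' → ε
X → x y
X → y

P is directly left-recursive. The standard transformation for
  A → A α₁ | ... | A α_m | β₁ | ... | β_n
is
  A  → β₁ A' | ... | β_n A'
  A' → α₁ A' | ... | α_m A' | ε

P → y x becomes P → y x P'
P → X P becomes P → X P P'
P → P x becomes P' → x P'
Add P' → ε

Productions for other non-terminals are unchanged:
  X → x y
  X → y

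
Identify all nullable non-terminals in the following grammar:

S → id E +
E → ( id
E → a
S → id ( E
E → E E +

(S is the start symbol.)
A non-terminal is nullable if it can derive ε (the empty string): either it has an ε-production, or it has a production whose right-hand side consists entirely of nullable non-terminals.

There are no ε-productions, so no non-terminal can derive ε.
No non-terminals are nullable.

Answer: None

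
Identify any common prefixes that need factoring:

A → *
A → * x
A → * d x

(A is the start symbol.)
Left-factoring is needed when two productions for the same non-terminal
share a common prefix on the right-hand side.

Productions for A:
  A → *
  A → * x
  A → * d x

Found common prefix '*' in productions for A

Answer: Yes, A has productions with common prefix '*'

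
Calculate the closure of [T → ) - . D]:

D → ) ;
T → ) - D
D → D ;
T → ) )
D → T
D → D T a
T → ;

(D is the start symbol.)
{ [D → . ) ;], [D → . D ;], [D → . D T a], [D → . T], [T → ) - . D], [T → . ) )], [T → . ) - D], [T → . ;] }

Start with: [T → ) - . D]
  [T → ) - . D] has the dot before D: add [D → . ) ;], [D → . D ;], [D → . T], [D → . D T a]
  [D → . T] has the dot before T: add [T → . ) - D], [T → . ) )], [T → . ;]
No further items can be added.

CLOSURE = { [D → . ) ;], [D → . D ;], [D → . D T a], [D → . T], [T → ) - . D], [T → . ) )], [T → . ) - D], [T → . ;] }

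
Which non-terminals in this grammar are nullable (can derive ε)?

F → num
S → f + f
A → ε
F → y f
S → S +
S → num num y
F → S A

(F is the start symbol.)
{ 'A' }

A non-terminal is nullable if it can derive ε (the empty string): either it has an ε-production, or it has a production whose right-hand side consists entirely of nullable non-terminals.

ε-productions: A → ε
So A is immediately nullable.
No further non-terminal can be added: every production for the remaining non-terminals contains a terminal or a non-nullable non-terminal.
Nullable = { 'A' }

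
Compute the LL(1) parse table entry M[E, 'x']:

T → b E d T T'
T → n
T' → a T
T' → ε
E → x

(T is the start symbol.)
E → x

To find M[E, 'x'], we find productions for E where 'x' is in the predict set (PREDICT(N → α) = (FIRST(α) \ {ε}) ∪ (FOLLOW(N) if α ⇒* ε)).

E → x: PREDICT = { 'x' }
  'x' is in predict set, so this production goes in M[E, 'x']

M[E, 'x'] = E → x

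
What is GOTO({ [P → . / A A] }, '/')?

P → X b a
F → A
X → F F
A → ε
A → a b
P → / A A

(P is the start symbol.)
{ [A → . a b], [A → .], [P → / . A A] }

GOTO(I, '/') = CLOSURE({ [A → αX.β] : [A → α.Xβ] ∈ I, X = '/' })

Items with dot before '/', with the dot advanced:
  [P → . / A A] → [P → / . A A]
Closure of the advanced items:
  [P → / . A A] has the dot before A: add [A → .], [A → . a b]

GOTO = { [A → . a b], [A → .], [P → / . A A] }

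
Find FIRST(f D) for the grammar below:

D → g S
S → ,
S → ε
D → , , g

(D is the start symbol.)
To compute FIRST(f D), process the symbols left to right:
Symbol f is a terminal. Add 'f' and stop.
FIRST(f D) = { 'f' }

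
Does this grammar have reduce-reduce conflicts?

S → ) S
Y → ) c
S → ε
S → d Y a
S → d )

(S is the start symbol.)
No reduce-reduce conflicts

Augment with S' → S and build the canonical LR(0) collection (I0 = CLOSURE({[S' → . S]}), then GOTO on every symbol after a dot until no new states appear). It has 9 states:
  I0: { [S → . ) S], [S → . d )], [S → . d Y a], [S → .], [S' → . S] }  — shift, reduce
  I1: { [S → ) . S], [S → . ) S], [S → . d )], [S → . d Y a], [S → .] }  — shift, reduce
  I2: { [S' → S .] }  — accept
  I3: { [S → d . )], [S → d . Y a], [Y → . ) c] }  — shift
  I4: { [S → d ) .], [Y → ) . c] }  — shift, reduce
  I5: { [S → d Y . a] }  — shift
  I6: { [S → d Y a .] }  — reduce
  I7: { [Y → ) c .] }  — reduce
  I8: { [S → ) S .] }  — reduce

No state contains more than one complete item.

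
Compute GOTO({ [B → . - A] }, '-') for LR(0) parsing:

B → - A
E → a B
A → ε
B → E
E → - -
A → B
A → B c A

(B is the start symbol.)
{ [A → . B c A], [A → . B], [A → .], [B → - . A], [B → . - A], [B → . E], [E → . - -], [E → . a B] }

GOTO(I, '-') = CLOSURE({ [A → αX.β] : [A → α.Xβ] ∈ I, X = '-' })

Items with dot before '-', with the dot advanced:
  [B → . - A] → [B → - . A]
Closure of the advanced items:
  [B → - . A] has the dot before A: add [A → .], [A → . B], [A → . B c A]
  [A → . B] has the dot before B: add [B → . - A], [B → . E]
  [B → . E] has the dot before E: add [E → . a B], [E → . - -]

GOTO = { [A → . B c A], [A → . B], [A → .], [B → - . A], [B → . - A], [B → . E], [E → . - -], [E → . a B] }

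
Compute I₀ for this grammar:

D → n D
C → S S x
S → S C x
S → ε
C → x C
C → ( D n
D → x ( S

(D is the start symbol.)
{ [D → . n D], [D → . x ( S], [D' → . D] }

First, augment the grammar with D' → D
I₀ = CLOSURE({ [D' → . D] }):
  [D' → . D] has the dot before D: add [D → . n D], [D → . x ( S]
No further items can be added.

I₀ = { [D → . n D], [D → . x ( S], [D' → . D] }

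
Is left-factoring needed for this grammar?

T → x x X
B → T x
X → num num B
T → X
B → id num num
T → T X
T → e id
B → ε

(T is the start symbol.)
No, left-factoring is not needed

Left-factoring is needed when two productions for the same non-terminal
share a common prefix on the right-hand side.

Productions for T:
  T → x x X
  T → X
  T → T X
  T → e id
Productions for B:
  B → T x
  B → id num num
  B → ε

No common prefixes found.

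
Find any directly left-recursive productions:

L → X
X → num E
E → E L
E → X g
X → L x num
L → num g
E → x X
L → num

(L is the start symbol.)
L → X: starts with X
X → num E: starts with num
E → E L: LEFT RECURSIVE (starts with E)
E → X g: starts with X
X → L x num: starts with L
L → num g: starts with num
E → x X: starts with x
L → num: starts with num

The grammar has direct left recursion on: E.

Answer: Yes, E is left-recursive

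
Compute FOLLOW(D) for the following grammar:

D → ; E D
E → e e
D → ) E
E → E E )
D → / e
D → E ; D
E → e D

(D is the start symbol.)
To compute FOLLOW(D), find every occurrence of D on a right-hand side N → α D β: add FIRST(β) \ {ε}, and if β is empty or nullable also add FOLLOW(N). Iterate to a fixed point.

D is the start symbol, so $ ∈ FOLLOW(D).
In D → ; E D: D is at the end; this adds FOLLOW(D) to itself — nothing new
In D → E ; D: D is at the end; this adds FOLLOW(D) to itself — nothing new
In E → e D: D is at the end, add FOLLOW(E)

The FOLLOW sets referred to above (computed the same way, to a fixed point):
  FOLLOW(E) = { $, ')', '/', ';', 'e' }

Taking the union: FOLLOW(D) = { $, ')', '/', ';', 'e' }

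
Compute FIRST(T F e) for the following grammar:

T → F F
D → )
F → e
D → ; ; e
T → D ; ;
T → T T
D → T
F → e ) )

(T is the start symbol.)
FIRST sets of the non-terminals involved (from the grammar, by fixed-point iteration):
  FIRST(T) = { ')', ';', 'e' }

To compute FIRST(T F e), process the symbols left to right:
Symbol T is a non-terminal. Add FIRST(T) \ {ε} = { ')', ';', 'e' }
T is not nullable (ε ∉ FIRST(T)), so stop here.
FIRST(T F e) = { ')', ';', 'e' }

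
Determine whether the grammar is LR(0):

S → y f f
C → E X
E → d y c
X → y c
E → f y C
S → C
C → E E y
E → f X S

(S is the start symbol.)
Augment with S' → S and build the canonical LR(0) collection (I0 = CLOSURE({[S' → . S]}), then GOTO on every symbol after a dot until no new states appear). It has 20 states:
  I0: { [C → . E E y], [C → . E X], [E → . d y c], [E → . f X S], [E → . f y C], [S → . C], [S → . y f f], [S' → . S] }  — shift
  I1: { [S → C .] }  — reduce
  I2: { [C → E . E y], [C → E . X], [E → . d y c], [E → . f X S], [E → . f y C], [X → . y c] }  — shift
  I3: { [S' → S .] }  — accept
  I4: { [E → d . y c] }  — shift
  I5: { [E → f . X S], [E → f . y C], [X → . y c] }  — shift
  I6: { [S → y . f f] }  — shift
  I7: { [S → y f . f] }  — shift
  I8: { [S → y f f .] }  — reduce
  I9: { [C → . E E y], [C → . E X], [E → . d y c], [E → . f X S], [E → . f y C], [E → f X . S], [S → . C], [S → . y f f] }  — shift
  I10: { [C → . E E y], [C → . E X], [E → . d y c], [E → . f X S], [E → . f y C], [E → f y . C], [X → y . c] }  — shift
  I11: { [E → f y C .] }  — reduce
  I12: { [X → y c .] }  — reduce
  I13: { [E → f X S .] }  — reduce
  I14: { [E → d y . c] }  — shift
  I15: { [E → d y c .] }  — reduce
  I16: { [C → E E . y] }  — shift
  I17: { [C → E X .] }  — reduce
  I18: { [X → y . c] }  — shift
  I19: { [C → E E y .] }  — reduce

Every state is either a pure shift/goto state or contains exactly one complete item and nothing to shift — no conflicts. The grammar is LR(0).

Answer: Yes, the grammar is LR(0)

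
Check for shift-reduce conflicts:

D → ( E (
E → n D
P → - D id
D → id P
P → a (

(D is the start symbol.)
No shift-reduce conflicts

Augment with D' → D and build the canonical LR(0) collection (I0 = CLOSURE({[D' → . D]}), then GOTO on every symbol after a dot until no new states appear). It has 14 states:
  I0: { [D → . ( E (], [D → . id P], [D' → . D] }  — shift
  I1: { [D → ( . E (], [E → . n D] }  — shift
  I2: { [D' → D .] }  — accept
  I3: { [D → id . P], [P → . - D id], [P → . a (] }  — shift
  I4: { [D → . ( E (], [D → . id P], [P → - . D id] }  — shift
  I5: { [D → id P .] }  — reduce
  I6: { [P → a . (] }  — shift
  I7: { [P → a ( .] }  — reduce
  I8: { [P → - D . id] }  — shift
  I9: { [P → - D id .] }  — reduce
  I10: { [D → ( E . (] }  — shift
  I11: { [D → . ( E (], [D → . id P], [E → n . D] }  — shift
  I12: { [E → n D .] }  — reduce
  I13: { [D → ( E ( .] }  — reduce

No state contains both a complete item and a shift item.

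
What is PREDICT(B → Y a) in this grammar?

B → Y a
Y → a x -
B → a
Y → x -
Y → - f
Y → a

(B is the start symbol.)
{ '-', 'a', 'x' }

PREDICT(B → Y a) = (FIRST(RHS) \ {ε}) ∪ (FOLLOW(B) if ε ∈ FIRST(RHS), i.e. RHS ⇒* ε)
FIRST(Y) = { '-', 'a', 'x' }
FIRST(Y a) = { '-', 'a', 'x' }
ε ∉ FIRST(Y a), so FOLLOW(B) is not added.
PREDICT(B → Y a) = { '-', 'a', 'x' }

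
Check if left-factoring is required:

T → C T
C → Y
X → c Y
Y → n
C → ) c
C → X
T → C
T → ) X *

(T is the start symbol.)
Yes, T has productions with common prefix 'C'

Left-factoring is needed when two productions for the same non-terminal
share a common prefix on the right-hand side.

Productions for T:
  T → C T
  T → C
  T → ) X *
Productions for C:
  C → Y
  C → ) c
  C → X

Found common prefix 'C' in productions for T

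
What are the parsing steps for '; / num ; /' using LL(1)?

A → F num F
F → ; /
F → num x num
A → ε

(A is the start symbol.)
Stack is shown with the top on the left.

Stack        Input          Action
----------------------------------
A $          ; / num ; / $  output A → F num F
F num F $    ; / num ; / $  output F → ; /
; / num F $  ; / num ; / $  match ';'
/ num F $    / num ; / $    match '/'
num F $      num ; / $      match 'num'
F $          ; / $          output F → ; /
; / $        ; / $          match ';'
/ $          / $            match '/'
$            $              accept

The string is accepted.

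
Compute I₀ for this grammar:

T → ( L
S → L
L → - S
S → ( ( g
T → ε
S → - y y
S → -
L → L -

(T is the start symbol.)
{ [T → . ( L], [T → .], [T' → . T] }

First, augment the grammar with T' → T
I₀ = CLOSURE({ [T' → . T] }):
  [T' → . T] has the dot before T: add [T → . ( L], [T → .]
No further items can be added.

I₀ = { [T → . ( L], [T → .], [T' → . T] }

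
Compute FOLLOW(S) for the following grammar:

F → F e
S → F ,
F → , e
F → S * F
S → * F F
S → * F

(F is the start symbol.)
{ '*' }

In F → S * F: S is followed by '*' F, add FIRST('*' F) \ {ε} = { '*' }

Taking the union: FOLLOW(S) = { '*' }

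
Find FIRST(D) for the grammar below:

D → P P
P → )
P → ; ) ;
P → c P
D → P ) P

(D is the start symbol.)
FIRST sets of the other non-terminals involved (by the same procedure, iterated to a fixed point):
  FIRST(P) = { ')', ';', 'c' }

From D → P P:
  - P is a non-terminal: add FIRST(P) \ {ε} = { ')', ';', 'c' }
    P is not nullable, so stop
From D → P ) P:
  - P is a non-terminal: add FIRST(P) \ {ε} = { ')', ';', 'c' }
    P is not nullable, so stop

Collecting: FIRST(D) = { ')', ';', 'c' }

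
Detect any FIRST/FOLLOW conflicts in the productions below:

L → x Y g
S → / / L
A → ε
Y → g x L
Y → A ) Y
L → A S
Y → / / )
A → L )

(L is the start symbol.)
Nullable non-terminals: A.
FIRST sets used below: FIRST(L) = { '/', 'x' }

A: nullable alternative(s) A → ε; FOLLOW(A) = { ')', '/' }
  A → ε: FIRST \ {ε} = { } — this is the only nullable alternative, skip
  A → L ): FIRST \ {ε} = { '/', 'x' } — overlaps FOLLOW(A) on { '/' }: CONFLICT

L, S, Y have no nullable alternative, so no FIRST/FOLLOW check is needed there.

So the grammar has 1 FIRST/FOLLOW conflict (marked CONFLICT above).

Answer: Yes. A → L ')' with FOLLOW(A) on { '/' }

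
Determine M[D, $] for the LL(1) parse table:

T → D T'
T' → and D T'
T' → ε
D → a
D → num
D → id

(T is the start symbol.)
To find M[D, $], we find productions for D where $ is in the predict set (PREDICT(N → α) = (FIRST(α) \ {ε}) ∪ (FOLLOW(N) if α ⇒* ε)).

D → a: PREDICT = { 'a' }
D → num: PREDICT = { 'num' }
D → id: PREDICT = { 'id' }

M[D, $] is empty (no production applies)

Answer: Empty (error entry)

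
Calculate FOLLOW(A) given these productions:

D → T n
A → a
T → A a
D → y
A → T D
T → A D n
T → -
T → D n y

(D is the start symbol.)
To compute FOLLOW(A), find every occurrence of A on a right-hand side N → α A β: add FIRST(β) \ {ε}, and if β is empty or nullable also add FOLLOW(N). Iterate to a fixed point.

In T → A a: A is followed by a, add FIRST(a) \ {ε} = { 'a' }
In T → A D n: A is followed by D n, add FIRST(D n) \ {ε} = { '-', 'a', 'y' }

Taking the union: FOLLOW(A) = { '-', 'a', 'y' }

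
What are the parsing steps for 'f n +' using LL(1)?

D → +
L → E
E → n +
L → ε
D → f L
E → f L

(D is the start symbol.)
LL(1) parsing maintains a stack (initially the start symbol over $) and the input. At each step: if the stack top is a terminal, match it against the current input token; if it is a non-terminal N, replace it with the RHS of M[N, lookahead] (the unique production whose predict set contains the lookahead).

Stack is shown with the top on the left.

Stack  Input    Action
----------------------
D $    f n + $  output D → f L
f L $  f n + $  match 'f'
L $    n + $    output L → E
E $    n + $    output E → n +
n + $  n + $    match 'n'
+ $    + $      match '+'
$      $        accept

The string is accepted.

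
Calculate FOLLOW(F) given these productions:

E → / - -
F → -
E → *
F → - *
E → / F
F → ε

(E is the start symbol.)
{ $ }

In E → / F: F is at the end, add FOLLOW(E)

The FOLLOW sets referred to above (computed the same way, to a fixed point):
  FOLLOW(E) = { $ }

Taking the union: FOLLOW(F) = { $ }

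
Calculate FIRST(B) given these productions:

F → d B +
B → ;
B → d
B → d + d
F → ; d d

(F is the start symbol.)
To compute FIRST(B), examine every production with B on the left-hand side, reading each right-hand side left to right until a non-nullable symbol is reached.

From B → ;:
  - ';' is a terminal: add ';' and stop
From B → d:
  - d is a terminal: add 'd' and stop
From B → d + d:
  - d is a terminal: add 'd' and stop

Collecting: FIRST(B) = { ';', 'd' }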